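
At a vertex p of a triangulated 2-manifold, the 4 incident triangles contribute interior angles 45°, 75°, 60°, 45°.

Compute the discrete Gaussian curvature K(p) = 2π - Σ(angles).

Sum of angles = 225°. K = 360° - 225° = 135° = 3π/4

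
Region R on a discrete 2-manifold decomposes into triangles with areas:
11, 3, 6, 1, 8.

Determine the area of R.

11 + 3 + 6 + 1 + 8 = 29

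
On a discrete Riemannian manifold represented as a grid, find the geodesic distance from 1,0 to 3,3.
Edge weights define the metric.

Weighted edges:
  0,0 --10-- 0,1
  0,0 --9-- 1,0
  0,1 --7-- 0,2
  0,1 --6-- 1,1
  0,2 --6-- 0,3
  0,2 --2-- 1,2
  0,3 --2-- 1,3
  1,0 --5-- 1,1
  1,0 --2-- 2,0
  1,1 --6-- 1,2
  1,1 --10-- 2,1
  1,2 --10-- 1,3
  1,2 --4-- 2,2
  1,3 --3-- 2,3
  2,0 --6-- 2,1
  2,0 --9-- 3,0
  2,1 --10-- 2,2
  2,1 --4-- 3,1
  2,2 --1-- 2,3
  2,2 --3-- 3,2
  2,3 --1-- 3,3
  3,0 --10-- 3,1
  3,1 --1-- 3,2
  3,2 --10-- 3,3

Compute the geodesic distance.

Shortest path: 1,0 → 1,1 → 1,2 → 2,2 → 2,3 → 3,3, total weight = 17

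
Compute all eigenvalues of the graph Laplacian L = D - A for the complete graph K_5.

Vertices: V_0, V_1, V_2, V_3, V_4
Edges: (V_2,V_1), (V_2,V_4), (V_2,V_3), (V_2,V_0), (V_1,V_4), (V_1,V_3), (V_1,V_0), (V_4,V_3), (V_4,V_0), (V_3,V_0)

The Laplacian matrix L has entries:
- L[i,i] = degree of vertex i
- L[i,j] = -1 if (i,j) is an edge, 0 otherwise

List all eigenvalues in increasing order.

For the complete graph K_n, L = nI − J (J = all-ones matrix). J has eigenvalues n (once, eigenvector 𝟙) and 0 (multiplicity n−1), so L has eigenvalues 0 (once) and n (multiplicity n−1). Here n = 5: eigenvalue 0 once and 5 with multiplicity 4.
Laplacian eigenvalues (increasing order): [0.0, 5.0, 5.0, 5.0, 5.0]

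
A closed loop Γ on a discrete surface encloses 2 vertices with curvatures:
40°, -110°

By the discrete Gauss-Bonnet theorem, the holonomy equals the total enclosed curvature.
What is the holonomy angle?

Holonomy = total enclosed curvature = 40° + (-110°) = -70°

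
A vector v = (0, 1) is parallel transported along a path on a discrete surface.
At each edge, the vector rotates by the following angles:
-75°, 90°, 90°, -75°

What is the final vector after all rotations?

Total rotation: (-75°) + 90° + 90° + (-75°) = 30°. Final vector: (-0.5000, 0.8660)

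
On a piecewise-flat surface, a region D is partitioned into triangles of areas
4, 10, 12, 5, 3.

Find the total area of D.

4 + 10 + 12 + 5 + 3 = 34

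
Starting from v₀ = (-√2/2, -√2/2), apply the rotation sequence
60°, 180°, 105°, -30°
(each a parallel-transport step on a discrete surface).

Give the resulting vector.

Total rotation: 60° + 180° + 105° + (-30°) = 315° ≡ -45° (mod 360°). Final vector: (-1, 0)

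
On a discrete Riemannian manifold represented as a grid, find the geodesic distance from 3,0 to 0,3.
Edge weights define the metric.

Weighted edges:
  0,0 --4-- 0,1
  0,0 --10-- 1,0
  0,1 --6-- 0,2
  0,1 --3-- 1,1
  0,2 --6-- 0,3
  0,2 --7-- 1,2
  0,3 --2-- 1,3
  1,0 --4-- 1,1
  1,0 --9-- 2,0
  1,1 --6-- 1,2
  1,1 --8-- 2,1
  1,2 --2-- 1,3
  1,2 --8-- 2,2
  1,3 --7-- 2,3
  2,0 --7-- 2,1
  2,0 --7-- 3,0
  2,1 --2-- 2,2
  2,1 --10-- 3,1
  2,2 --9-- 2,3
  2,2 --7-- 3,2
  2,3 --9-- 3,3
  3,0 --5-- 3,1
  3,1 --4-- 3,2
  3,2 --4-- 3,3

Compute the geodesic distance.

Shortest path: 3,0 → 3,1 → 3,2 → 2,2 → 1,2 → 1,3 → 0,3, total weight = 28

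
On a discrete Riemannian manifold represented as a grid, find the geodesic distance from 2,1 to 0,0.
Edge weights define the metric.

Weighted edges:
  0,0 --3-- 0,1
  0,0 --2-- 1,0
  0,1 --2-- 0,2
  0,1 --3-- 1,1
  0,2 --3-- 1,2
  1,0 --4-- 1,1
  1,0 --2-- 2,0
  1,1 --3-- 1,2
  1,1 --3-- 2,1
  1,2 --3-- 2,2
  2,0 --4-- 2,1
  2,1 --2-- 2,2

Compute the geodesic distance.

Shortest path: 2,1 → 2,0 → 1,0 → 0,0, total weight = 8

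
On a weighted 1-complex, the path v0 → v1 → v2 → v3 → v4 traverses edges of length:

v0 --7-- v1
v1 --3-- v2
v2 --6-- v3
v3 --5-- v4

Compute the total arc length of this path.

Arc length = 7 + 3 + 6 + 5 = 21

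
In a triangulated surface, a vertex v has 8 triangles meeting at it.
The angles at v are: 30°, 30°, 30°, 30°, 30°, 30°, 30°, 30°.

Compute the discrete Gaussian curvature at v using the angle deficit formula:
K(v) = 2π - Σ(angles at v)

Sum of angles = 240°. K = 360° - 240° = 120°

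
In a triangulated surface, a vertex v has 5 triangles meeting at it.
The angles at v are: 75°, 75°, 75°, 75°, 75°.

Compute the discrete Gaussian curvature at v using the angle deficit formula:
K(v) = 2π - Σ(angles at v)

Sum of angles = 375°. K = 360° - 375° = -15°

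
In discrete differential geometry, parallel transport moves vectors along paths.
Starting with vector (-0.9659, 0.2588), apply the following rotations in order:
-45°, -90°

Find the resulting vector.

Total rotation: (-45°) + (-90°) = -135°. Final vector: (0.8660, 0.5000)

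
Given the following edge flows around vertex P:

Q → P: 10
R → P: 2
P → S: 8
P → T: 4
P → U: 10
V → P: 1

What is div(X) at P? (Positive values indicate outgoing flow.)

Divergence = sum of outgoing flows = (-10) + (-2) + 8 + 4 + 10 + (-1) = 9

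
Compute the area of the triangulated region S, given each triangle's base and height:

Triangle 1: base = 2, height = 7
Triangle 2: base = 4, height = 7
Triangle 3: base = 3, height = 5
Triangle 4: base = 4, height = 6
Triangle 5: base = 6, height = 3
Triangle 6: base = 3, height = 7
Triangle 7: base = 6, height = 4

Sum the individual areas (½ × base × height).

(1/2)×2×7 + (1/2)×4×7 + (1/2)×3×5 + (1/2)×4×6 + (1/2)×6×3 + (1/2)×3×7 + (1/2)×6×4 = 72.0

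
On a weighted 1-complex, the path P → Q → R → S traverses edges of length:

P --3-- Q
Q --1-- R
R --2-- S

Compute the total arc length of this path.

Arc length = 3 + 1 + 2 = 6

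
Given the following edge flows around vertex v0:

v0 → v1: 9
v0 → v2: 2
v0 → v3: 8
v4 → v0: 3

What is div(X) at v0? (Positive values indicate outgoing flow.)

Divergence = sum of outgoing flows = 9 + 2 + 8 + (-3) = 16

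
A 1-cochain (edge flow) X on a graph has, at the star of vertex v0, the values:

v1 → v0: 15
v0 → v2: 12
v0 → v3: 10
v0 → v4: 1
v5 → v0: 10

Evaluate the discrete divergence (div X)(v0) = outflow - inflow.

Divergence = sum of outgoing flows = (-15) + 12 + 10 + 1 + (-10) = -2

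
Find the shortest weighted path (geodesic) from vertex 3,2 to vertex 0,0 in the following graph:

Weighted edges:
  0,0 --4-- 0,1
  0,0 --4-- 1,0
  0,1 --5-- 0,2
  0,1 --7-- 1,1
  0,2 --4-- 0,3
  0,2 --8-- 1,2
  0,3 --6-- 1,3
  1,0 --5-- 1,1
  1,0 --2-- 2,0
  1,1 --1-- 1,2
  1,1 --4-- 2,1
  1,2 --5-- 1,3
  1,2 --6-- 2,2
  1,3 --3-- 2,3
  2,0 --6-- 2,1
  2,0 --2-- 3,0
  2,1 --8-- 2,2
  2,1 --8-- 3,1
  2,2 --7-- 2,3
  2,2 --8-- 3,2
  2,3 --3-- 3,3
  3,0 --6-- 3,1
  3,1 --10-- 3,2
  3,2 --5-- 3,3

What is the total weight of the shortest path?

Shortest path: 3,2 → 2,2 → 1,2 → 1,1 → 1,0 → 0,0, total weight = 24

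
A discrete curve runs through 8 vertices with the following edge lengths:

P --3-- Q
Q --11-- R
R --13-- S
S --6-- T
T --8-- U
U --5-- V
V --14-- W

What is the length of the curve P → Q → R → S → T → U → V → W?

Arc length = 3 + 11 + 13 + 6 + 8 + 5 + 14 = 60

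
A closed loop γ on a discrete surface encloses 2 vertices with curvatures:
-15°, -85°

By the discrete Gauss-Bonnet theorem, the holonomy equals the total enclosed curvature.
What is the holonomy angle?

Holonomy = total enclosed curvature = (-15°) + (-85°) = -100°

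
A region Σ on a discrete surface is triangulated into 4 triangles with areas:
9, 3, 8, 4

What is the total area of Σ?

9 + 3 + 8 + 4 = 24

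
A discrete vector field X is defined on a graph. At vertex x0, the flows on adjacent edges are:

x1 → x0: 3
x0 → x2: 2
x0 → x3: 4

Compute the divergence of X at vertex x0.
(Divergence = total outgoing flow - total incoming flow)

Divergence = sum of outgoing flows = (-3) + 2 + 4 = 3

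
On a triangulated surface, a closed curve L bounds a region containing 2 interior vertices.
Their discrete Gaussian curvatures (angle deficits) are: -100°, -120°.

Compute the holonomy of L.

Holonomy = total enclosed curvature = (-100°) + (-120°) = -220°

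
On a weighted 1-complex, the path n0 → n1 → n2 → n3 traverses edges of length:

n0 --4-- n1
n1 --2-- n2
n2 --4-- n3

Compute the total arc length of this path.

Arc length = 4 + 2 + 4 = 10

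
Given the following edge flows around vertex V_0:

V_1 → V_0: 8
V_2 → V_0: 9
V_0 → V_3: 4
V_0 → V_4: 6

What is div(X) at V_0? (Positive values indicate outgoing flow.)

Divergence = sum of outgoing flows = (-8) + (-9) + 4 + 6 = -7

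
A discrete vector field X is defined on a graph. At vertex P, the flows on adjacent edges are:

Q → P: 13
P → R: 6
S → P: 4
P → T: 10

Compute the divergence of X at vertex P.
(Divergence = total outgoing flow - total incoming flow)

Divergence = sum of outgoing flows = (-13) + 6 + (-4) + 10 = -1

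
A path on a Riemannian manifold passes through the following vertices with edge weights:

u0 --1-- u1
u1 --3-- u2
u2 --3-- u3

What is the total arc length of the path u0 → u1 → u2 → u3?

Arc length = 1 + 3 + 3 = 7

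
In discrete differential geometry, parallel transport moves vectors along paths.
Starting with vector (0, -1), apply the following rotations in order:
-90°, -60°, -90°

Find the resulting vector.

Total rotation: (-90°) + (-60°) + (-90°) = -240° ≡ 120° (mod 360°). Final vector: (0.8660, 0.5000)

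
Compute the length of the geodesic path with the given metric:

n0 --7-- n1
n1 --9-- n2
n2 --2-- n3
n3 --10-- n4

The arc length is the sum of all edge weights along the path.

Arc length = 7 + 9 + 2 + 10 = 28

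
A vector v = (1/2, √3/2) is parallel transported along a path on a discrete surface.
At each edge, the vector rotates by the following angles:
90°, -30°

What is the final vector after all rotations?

Total rotation: 90° + (-30°) = 60°. Final vector: (-0.5000, 0.8660)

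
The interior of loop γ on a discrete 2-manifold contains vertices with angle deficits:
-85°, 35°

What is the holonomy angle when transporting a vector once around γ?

Holonomy = total enclosed curvature = (-85°) + 35° = -50°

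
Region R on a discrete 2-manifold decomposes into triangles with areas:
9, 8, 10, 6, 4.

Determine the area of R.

9 + 8 + 10 + 6 + 4 = 37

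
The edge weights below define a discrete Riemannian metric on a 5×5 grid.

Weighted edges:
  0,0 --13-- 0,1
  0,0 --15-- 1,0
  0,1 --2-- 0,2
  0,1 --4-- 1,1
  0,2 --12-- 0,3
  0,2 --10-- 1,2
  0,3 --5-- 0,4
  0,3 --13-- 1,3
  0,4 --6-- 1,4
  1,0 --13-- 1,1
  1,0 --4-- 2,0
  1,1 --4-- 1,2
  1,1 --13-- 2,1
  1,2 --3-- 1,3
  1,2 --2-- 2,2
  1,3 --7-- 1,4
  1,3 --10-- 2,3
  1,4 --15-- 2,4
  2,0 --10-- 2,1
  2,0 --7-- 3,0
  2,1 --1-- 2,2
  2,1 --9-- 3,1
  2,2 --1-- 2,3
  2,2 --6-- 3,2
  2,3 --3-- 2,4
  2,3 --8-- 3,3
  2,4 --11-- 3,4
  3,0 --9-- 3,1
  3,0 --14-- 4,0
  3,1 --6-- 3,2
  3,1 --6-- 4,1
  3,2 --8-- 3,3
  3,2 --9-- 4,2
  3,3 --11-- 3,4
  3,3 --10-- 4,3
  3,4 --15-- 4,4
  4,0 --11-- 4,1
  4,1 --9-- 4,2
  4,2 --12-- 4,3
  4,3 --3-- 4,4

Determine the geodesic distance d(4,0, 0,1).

Shortest path: 4,0 → 4,1 → 3,1 → 2,1 → 2,2 → 1,2 → 1,1 → 0,1, total weight = 37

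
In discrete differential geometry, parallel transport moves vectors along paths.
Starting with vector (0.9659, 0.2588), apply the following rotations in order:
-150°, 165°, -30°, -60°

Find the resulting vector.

Total rotation: (-150°) + 165° + (-30°) + (-60°) = -75°. Final vector: (0.5000, -0.8660)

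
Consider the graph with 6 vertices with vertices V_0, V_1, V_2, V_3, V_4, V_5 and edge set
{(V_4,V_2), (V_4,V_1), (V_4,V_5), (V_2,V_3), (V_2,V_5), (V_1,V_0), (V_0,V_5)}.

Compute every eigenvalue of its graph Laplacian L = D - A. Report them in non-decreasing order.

Degrees: deg(V_0) = 2, deg(V_1) = 2, deg(V_2) = 3, deg(V_3) = 1, deg(V_4) = 3, deg(V_5) = 3.
L = D − A with rows/columns ordered (V_0, V_1, V_2, V_3, V_4, V_5):
  [ 2, -1,  0,  0,  0, -1]
  [-1,  2,  0,  0, -1,  0]
  [ 0,  0,  3, -1, -1, -1]
  [ 0,  0, -1,  1,  0,  0]
  [ 0, -1, -1,  0,  3, -1]
  [-1,  0, -1,  0, -1,  3]
Characteristic polynomial: det(λI − L) = λ(λ² − 5λ + 3)(λ − 2)(λ² − 7λ + 11).
Roots: λ = 0; (λ² − 5λ + 3) = 0 ⇒ λ = (5 ± √13)/2 ≈ 0.6972, 4.3028; (λ − 2) = 0 ⇒ λ = 2; (λ² − 7λ + 11) = 0 ⇒ λ = (7 ± √5)/2 ≈ 2.382, 4.618.
(Check: the roots sum (with multiplicity) to 14, matching trace L = Σdeg = 2·7 = 14.)
Laplacian eigenvalues (increasing order): [0.0, 0.6972, 2.0, 2.382, 4.3028, 4.618]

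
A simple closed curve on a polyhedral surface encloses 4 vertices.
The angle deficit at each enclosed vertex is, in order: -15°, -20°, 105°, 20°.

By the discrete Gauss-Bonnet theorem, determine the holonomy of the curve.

Holonomy = total enclosed curvature = (-15°) + (-20°) + 105° + 20° = 90°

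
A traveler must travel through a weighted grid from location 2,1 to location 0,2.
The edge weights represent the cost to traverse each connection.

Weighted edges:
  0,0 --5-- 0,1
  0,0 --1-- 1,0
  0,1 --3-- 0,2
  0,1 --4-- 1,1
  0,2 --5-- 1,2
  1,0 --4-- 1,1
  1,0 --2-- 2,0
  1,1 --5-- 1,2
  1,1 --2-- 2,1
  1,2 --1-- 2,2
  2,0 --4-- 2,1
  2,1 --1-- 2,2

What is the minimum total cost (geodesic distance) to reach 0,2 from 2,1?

Shortest path: 2,1 → 2,2 → 1,2 → 0,2, total weight = 7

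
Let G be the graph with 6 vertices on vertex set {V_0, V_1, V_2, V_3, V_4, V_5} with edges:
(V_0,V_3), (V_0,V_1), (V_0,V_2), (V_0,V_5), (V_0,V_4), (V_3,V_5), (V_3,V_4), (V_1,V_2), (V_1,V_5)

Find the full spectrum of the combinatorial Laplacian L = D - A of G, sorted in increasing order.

Degrees: deg(V_0) = 5, deg(V_1) = 3, deg(V_2) = 2, deg(V_3) = 3, deg(V_4) = 2, deg(V_5) = 3.
L = D − A with rows/columns ordered (V_0, V_1, V_2, V_3, V_4, V_5):
  [ 5, -1, -1, -1, -1, -1]
  [-1,  3, -1,  0,  0, -1]
  [-1, -1,  2,  0,  0,  0]
  [-1,  0,  0,  3, -1, -1]
  [-1,  0,  0, -1,  2,  0]
  [-1, -1,  0, -1,  0,  3]
Characteristic polynomial: det(λI − L) = λ(λ² − 5λ + 5)(λ² − 7λ + 11)(λ − 6).
Roots: λ = 0; (λ² − 5λ + 5) = 0 ⇒ λ = (5 ± √5)/2 ≈ 1.382, 3.618; (λ² − 7λ + 11) = 0 ⇒ λ = (7 ± √5)/2 ≈ 2.382, 4.618; (λ − 6) = 0 ⇒ λ = 6.
(Check: the roots sum (with multiplicity) to 18, matching trace L = Σdeg = 2·9 = 18.)
Laplacian eigenvalues (increasing order): [0.0, 1.382, 2.382, 3.618, 4.618, 6.0]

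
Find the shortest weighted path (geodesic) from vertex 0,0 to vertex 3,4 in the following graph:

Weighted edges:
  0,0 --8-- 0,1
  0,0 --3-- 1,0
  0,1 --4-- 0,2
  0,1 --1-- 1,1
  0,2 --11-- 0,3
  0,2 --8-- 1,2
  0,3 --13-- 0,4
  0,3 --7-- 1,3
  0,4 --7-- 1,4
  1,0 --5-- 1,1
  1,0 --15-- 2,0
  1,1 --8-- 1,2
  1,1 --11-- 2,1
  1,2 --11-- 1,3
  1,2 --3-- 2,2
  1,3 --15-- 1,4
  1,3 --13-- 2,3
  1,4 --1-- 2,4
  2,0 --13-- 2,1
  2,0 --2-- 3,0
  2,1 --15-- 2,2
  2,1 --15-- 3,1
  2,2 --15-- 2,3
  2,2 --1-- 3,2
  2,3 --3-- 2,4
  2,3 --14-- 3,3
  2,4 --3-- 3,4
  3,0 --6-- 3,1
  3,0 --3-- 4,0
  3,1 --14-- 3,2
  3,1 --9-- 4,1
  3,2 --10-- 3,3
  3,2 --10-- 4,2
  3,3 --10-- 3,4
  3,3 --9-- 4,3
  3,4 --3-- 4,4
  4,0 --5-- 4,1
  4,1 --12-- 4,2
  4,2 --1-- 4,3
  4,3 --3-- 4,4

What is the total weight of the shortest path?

Shortest path: 0,0 → 1,0 → 1,1 → 1,2 → 2,2 → 3,2 → 4,2 → 4,3 → 4,4 → 3,4, total weight = 37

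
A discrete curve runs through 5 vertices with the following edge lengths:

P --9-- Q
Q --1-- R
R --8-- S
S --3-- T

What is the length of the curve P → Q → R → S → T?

Arc length = 9 + 1 + 8 + 3 = 21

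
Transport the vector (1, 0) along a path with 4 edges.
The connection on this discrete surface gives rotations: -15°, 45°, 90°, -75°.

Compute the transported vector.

Total rotation: (-15°) + 45° + 90° + (-75°) = 45°. Final vector: (0.7071, 0.7071)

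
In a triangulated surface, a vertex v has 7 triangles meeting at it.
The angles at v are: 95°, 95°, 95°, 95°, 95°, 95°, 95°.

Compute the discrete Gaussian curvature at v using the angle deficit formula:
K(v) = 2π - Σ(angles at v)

Sum of angles = 665°. K = 360° - 665° = -305° = -61π/36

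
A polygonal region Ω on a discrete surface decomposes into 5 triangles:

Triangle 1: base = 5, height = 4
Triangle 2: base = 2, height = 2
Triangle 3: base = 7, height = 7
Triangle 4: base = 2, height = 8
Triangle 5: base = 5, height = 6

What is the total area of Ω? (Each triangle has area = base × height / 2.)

(1/2)×5×4 + (1/2)×2×2 + (1/2)×7×7 + (1/2)×2×8 + (1/2)×5×6 = 59.5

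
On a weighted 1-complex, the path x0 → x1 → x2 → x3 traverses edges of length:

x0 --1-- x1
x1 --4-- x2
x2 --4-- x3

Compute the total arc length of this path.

Arc length = 1 + 4 + 4 = 9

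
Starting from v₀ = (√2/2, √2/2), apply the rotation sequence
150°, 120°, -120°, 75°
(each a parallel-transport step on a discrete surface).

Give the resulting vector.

Total rotation: 150° + 120° + (-120°) + 75° = 225° ≡ -135° (mod 360°). Final vector: (0, -1)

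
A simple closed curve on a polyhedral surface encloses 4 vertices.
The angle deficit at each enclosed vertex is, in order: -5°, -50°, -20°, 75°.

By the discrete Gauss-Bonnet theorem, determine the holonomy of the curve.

Holonomy = total enclosed curvature = (-5°) + (-50°) + (-20°) + 75° = 0°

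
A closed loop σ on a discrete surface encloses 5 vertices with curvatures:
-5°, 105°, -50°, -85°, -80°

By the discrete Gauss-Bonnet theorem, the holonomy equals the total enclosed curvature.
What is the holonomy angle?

Holonomy = total enclosed curvature = (-5°) + 105° + (-50°) + (-85°) + (-80°) = -115°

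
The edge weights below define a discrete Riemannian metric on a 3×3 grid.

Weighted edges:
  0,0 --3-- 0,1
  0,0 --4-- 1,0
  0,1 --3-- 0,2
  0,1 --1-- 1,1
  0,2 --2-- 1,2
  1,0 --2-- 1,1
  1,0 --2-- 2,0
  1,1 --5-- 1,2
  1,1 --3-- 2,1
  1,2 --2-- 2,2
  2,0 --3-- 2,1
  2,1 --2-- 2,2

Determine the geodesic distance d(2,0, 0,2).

Shortest path: 2,0 → 1,0 → 1,1 → 0,1 → 0,2, total weight = 8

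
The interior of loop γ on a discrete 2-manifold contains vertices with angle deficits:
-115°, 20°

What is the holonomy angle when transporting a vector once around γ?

Holonomy = total enclosed curvature = (-115°) + 20° = -95°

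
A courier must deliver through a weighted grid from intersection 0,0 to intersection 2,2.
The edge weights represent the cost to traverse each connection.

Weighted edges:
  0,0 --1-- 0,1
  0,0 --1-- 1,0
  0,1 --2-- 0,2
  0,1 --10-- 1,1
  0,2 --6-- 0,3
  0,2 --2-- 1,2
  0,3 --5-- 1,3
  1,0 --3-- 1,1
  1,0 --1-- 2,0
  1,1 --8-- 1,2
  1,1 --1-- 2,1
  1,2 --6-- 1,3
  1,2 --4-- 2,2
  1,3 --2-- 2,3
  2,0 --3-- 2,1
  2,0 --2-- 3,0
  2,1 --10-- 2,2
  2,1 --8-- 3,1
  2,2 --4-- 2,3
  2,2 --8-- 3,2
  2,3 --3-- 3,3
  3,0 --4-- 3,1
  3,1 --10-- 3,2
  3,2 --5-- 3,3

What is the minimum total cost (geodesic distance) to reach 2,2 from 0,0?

Shortest path: 0,0 → 0,1 → 0,2 → 1,2 → 2,2, total weight = 9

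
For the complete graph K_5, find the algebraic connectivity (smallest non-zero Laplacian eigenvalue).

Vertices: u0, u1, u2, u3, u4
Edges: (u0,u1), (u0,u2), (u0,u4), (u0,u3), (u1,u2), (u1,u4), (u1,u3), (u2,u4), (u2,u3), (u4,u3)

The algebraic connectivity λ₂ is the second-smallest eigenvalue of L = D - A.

For the complete graph K_n, L = nI − J (J = all-ones matrix). J has eigenvalues n (once, eigenvector 𝟙) and 0 (multiplicity n−1), so L has eigenvalues 0 (once) and n (multiplicity n−1). Here n = 5: eigenvalue 0 once and 5 with multiplicity 4.
Laplacian eigenvalues: [0.0, 5.0, 5.0, 5.0, 5.0]. Algebraic connectivity (smallest non-zero eigenvalue) = 5.0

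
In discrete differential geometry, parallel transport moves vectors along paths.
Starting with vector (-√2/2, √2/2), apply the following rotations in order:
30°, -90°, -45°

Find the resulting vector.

Total rotation: 30° + (-90°) + (-45°) = -105°. Final vector: (0.8660, 0.5000)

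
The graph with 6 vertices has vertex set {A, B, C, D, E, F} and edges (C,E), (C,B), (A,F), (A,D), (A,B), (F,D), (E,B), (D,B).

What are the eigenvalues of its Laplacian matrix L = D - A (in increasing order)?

Degrees: deg(A) = 3, deg(B) = 4, deg(C) = 2, deg(D) = 3, deg(E) = 2, deg(F) = 2.
L = D − A with rows/columns ordered (A, B, C, D, E, F):
  [ 3, -1,  0, -1,  0, -1]
  [-1,  4, -1, -1, -1,  0]
  [ 0, -1,  2,  0, -1,  0]
  [-1, -1,  0,  3,  0, -1]
  [ 0, -1, -1,  0,  2,  0]
  [-1,  0,  0, -1,  0,  2]
Characteristic polynomial: det(λI − L) = λ(λ² − 6λ + 4)(λ − 3)²(λ − 4).
Roots: λ = 0; (λ² − 6λ + 4) = 0 ⇒ λ = 3 ± √5 ≈ 0.7639, 5.2361; (λ − 3) = 0 ⇒ λ = 3 (multiplicity 2); (λ − 4) = 0 ⇒ λ = 4.
(Check: the roots sum (with multiplicity) to 16, matching trace L = Σdeg = 2·8 = 16.)
Laplacian eigenvalues (increasing order): [0.0, 0.7639, 3.0, 3.0, 4.0, 5.2361]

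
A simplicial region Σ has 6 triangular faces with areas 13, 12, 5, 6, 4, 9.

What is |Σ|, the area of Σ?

13 + 12 + 5 + 6 + 4 + 9 = 49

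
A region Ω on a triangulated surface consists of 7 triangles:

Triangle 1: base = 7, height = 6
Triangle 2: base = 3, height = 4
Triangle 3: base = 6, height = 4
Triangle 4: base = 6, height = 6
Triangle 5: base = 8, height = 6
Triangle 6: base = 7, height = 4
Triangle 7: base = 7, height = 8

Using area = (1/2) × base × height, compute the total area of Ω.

(1/2)×7×6 + (1/2)×3×4 + (1/2)×6×4 + (1/2)×6×6 + (1/2)×8×6 + (1/2)×7×4 + (1/2)×7×8 = 123.0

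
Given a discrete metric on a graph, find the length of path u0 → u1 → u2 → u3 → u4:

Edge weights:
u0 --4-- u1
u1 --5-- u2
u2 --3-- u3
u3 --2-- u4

Arc length = 4 + 5 + 3 + 2 = 14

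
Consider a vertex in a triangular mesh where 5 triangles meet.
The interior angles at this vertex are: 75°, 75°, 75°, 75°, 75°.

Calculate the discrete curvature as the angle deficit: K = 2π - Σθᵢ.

Sum of angles = 375°. K = 360° - 375° = -15°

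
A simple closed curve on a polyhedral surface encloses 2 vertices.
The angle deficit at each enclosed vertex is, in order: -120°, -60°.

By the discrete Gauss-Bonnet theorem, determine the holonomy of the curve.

Holonomy = total enclosed curvature = (-120°) + (-60°) = -180°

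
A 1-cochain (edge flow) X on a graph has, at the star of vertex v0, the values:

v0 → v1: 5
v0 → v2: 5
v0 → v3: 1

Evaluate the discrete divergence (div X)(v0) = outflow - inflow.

Divergence = sum of outgoing flows = 5 + 5 + 1 = 11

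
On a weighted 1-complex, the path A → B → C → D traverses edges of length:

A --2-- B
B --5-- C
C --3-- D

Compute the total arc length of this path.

Arc length = 2 + 5 + 3 = 10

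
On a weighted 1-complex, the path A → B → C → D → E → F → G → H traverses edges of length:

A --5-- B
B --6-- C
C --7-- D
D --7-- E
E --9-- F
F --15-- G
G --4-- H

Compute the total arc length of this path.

Arc length = 5 + 6 + 7 + 7 + 9 + 15 + 4 = 53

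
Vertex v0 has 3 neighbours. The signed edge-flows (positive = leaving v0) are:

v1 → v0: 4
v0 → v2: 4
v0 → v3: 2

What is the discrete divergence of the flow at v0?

Divergence = sum of outgoing flows = (-4) + 4 + 2 = 2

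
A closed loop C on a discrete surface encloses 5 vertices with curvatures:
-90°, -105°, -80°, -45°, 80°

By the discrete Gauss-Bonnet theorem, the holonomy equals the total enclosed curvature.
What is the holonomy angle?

Holonomy = total enclosed curvature = (-90°) + (-105°) + (-80°) + (-45°) + 80° = -240°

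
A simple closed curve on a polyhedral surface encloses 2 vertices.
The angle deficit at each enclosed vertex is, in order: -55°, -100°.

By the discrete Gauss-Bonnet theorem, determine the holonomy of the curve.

Holonomy = total enclosed curvature = (-55°) + (-100°) = -155°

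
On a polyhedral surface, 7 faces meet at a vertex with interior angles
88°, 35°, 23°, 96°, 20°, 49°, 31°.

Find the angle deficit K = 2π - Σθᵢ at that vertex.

Sum of angles = 342°. K = 360° - 342° = 18° = π/10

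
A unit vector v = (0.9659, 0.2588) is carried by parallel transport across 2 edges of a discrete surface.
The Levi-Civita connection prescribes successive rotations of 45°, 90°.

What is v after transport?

Total rotation: 45° + 90° = 135°. Final vector: (-0.8660, 0.5000)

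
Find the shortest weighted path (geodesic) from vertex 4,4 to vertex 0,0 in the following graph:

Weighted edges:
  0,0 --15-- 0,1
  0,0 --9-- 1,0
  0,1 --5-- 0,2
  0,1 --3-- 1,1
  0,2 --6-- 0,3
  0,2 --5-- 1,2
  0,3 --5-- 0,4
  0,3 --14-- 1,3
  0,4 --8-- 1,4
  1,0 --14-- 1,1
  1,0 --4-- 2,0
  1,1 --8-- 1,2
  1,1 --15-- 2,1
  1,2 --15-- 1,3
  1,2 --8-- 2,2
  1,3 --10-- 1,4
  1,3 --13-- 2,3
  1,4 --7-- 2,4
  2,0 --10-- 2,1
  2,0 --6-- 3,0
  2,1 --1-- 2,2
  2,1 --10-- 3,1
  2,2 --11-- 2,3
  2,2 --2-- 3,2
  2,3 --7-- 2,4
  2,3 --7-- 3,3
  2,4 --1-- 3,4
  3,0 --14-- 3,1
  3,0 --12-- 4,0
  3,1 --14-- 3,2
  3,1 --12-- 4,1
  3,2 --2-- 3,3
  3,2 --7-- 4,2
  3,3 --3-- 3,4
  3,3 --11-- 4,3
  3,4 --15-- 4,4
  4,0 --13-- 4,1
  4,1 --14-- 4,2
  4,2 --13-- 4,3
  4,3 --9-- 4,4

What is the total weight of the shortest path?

Shortest path: 4,4 → 3,4 → 3,3 → 3,2 → 2,2 → 2,1 → 2,0 → 1,0 → 0,0, total weight = 46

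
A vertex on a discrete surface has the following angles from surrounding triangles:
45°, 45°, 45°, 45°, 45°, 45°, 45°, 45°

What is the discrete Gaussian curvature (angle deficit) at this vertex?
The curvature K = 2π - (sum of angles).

Sum of angles = 360°. K = 360° - 360° = 0° = 0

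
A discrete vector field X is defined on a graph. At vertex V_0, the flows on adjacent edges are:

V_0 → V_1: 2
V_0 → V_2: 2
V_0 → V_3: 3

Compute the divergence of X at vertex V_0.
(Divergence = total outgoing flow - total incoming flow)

Divergence = sum of outgoing flows = 2 + 2 + 3 = 7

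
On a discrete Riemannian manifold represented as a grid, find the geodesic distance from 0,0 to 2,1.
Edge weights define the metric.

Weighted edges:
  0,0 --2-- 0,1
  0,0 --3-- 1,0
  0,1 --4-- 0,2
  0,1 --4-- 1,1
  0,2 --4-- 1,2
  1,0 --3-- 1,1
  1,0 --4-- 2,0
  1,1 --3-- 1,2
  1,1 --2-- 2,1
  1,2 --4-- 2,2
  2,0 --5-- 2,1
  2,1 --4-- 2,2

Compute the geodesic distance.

Shortest path: 0,0 → 0,1 → 1,1 → 2,1, total weight = 8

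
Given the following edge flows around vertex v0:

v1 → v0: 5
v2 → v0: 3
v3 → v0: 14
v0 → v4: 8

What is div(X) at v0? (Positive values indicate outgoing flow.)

Divergence = sum of outgoing flows = (-5) + (-3) + (-14) + 8 = -14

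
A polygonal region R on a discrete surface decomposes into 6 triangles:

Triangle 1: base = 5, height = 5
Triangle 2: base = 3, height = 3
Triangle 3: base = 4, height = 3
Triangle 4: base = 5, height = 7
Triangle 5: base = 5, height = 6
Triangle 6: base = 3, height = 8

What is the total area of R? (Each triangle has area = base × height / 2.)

(1/2)×5×5 + (1/2)×3×3 + (1/2)×4×3 + (1/2)×5×7 + (1/2)×5×6 + (1/2)×3×8 = 67.5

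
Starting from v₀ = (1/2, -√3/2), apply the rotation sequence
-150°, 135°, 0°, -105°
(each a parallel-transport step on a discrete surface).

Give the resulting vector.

Total rotation: (-150°) + 135° + 0° + (-105°) = -120°. Final vector: (-1, 0)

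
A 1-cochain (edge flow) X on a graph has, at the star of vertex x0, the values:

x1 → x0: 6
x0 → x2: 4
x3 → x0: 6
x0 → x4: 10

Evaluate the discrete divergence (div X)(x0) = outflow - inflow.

Divergence = sum of outgoing flows = (-6) + 4 + (-6) + 10 = 2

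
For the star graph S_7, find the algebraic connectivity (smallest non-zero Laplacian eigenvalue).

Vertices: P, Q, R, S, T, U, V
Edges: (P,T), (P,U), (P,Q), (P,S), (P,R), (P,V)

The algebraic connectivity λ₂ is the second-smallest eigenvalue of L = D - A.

The star S_7 is the complete bipartite graph K_{1,6} (one hub of degree 6, 6 leaves of degree 1). The Laplacian spectrum of K_{p,q} is 0, p (multiplicity q−1), q (multiplicity p−1), p+q. With p = 1, q = 6: 0 once, 1 with multiplicity 5, and 7 once. (Check: trace L = sum of degrees = 12 = 5·1 + 7.)
Laplacian eigenvalues: [0.0, 1.0, 1.0, 1.0, 1.0, 1.0, 7.0]. Algebraic connectivity (smallest non-zero eigenvalue) = 1.0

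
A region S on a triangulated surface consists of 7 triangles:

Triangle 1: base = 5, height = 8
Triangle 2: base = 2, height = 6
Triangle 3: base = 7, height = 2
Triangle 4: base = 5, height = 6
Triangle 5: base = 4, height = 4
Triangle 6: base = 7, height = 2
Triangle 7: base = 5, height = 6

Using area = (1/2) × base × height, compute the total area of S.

(1/2)×5×8 + (1/2)×2×6 + (1/2)×7×2 + (1/2)×5×6 + (1/2)×4×4 + (1/2)×7×2 + (1/2)×5×6 = 78.0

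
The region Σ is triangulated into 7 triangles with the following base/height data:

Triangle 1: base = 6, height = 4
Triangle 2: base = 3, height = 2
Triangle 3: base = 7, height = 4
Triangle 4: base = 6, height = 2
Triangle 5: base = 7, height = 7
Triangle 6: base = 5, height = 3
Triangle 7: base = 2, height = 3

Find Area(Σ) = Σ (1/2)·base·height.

(1/2)×6×4 + (1/2)×3×2 + (1/2)×7×4 + (1/2)×6×2 + (1/2)×7×7 + (1/2)×5×3 + (1/2)×2×3 = 70.0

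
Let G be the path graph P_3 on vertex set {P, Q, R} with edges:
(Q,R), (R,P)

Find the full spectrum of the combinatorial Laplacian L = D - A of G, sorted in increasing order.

The path graph P_n has Laplacian eigenvalues λ_k = 2 − 2cos(kπ/n), k = 0, 1, …, n−1. Here n = 3:
k=0: 2 − 2cos(0) = 0.0; k=1: 2 − 2cos(π/3) = 1.0; k=2: 2 − 2cos(2π/3) = 3.0.
Laplacian eigenvalues (increasing order): [0.0, 1.0, 3.0]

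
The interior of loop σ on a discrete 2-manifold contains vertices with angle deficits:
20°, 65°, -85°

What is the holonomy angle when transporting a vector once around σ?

Holonomy = total enclosed curvature = 20° + 65° + (-85°) = 0°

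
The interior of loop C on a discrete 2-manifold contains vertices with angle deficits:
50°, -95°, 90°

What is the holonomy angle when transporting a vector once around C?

Holonomy = total enclosed curvature = 50° + (-95°) + 90° = 45°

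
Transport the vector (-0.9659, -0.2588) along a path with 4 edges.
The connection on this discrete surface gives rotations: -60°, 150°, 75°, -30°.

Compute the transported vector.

Total rotation: (-60°) + 150° + 75° + (-30°) = 135°. Final vector: (0.8660, -0.5000)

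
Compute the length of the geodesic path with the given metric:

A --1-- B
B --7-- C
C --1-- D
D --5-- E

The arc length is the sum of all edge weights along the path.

Arc length = 1 + 7 + 1 + 5 = 14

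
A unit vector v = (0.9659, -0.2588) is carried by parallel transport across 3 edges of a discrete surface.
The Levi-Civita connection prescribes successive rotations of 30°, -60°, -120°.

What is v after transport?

Total rotation: 30° + (-60°) + (-120°) = -150°. Final vector: (-0.9659, -0.2588)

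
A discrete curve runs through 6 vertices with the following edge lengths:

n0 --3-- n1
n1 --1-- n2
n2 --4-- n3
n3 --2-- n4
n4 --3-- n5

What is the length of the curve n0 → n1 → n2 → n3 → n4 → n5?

Arc length = 3 + 1 + 4 + 2 + 3 = 13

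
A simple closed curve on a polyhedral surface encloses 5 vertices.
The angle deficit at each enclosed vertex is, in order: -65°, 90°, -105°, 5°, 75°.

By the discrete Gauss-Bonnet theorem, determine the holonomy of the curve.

Holonomy = total enclosed curvature = (-65°) + 90° + (-105°) + 5° + 75° = 0°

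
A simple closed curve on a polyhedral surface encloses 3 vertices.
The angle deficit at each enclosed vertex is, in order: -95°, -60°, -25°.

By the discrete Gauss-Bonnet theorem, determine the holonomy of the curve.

Holonomy = total enclosed curvature = (-95°) + (-60°) + (-25°) = -180°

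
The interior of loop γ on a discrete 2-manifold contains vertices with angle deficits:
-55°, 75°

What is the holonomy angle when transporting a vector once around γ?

Holonomy = total enclosed curvature = (-55°) + 75° = 20°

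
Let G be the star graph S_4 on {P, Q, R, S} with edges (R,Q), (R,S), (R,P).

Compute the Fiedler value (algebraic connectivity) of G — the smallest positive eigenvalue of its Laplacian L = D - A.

The star S_4 is the complete bipartite graph K_{1,3} (one hub of degree 3, 3 leaves of degree 1). The Laplacian spectrum of K_{p,q} is 0, p (multiplicity q−1), q (multiplicity p−1), p+q. With p = 1, q = 3: 0 once, 1 with multiplicity 2, and 4 once. (Check: trace L = sum of degrees = 6 = 2·1 + 4.)
Laplacian eigenvalues: [0.0, 1.0, 1.0, 4.0]. Algebraic connectivity (smallest non-zero eigenvalue) = 1.0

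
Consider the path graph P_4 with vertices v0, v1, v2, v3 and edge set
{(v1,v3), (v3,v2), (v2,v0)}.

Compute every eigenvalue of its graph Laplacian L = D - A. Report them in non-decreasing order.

The path graph P_n has Laplacian eigenvalues λ_k = 2 − 2cos(kπ/n), k = 0, 1, …, n−1. Here n = 4:
k=0: 2 − 2cos(0) = 0.0; k=1: 2 − 2cos(π/4) = 0.5858; k=2: 2 − 2cos(π/2) = 2.0; k=3: 2 − 2cos(3π/4) = 3.4142.
Laplacian eigenvalues (increasing order): [0.0, 0.5858, 2.0, 3.4142]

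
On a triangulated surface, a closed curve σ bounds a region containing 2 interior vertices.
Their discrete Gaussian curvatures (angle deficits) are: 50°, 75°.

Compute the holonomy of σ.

Holonomy = total enclosed curvature = 50° + 75° = 125°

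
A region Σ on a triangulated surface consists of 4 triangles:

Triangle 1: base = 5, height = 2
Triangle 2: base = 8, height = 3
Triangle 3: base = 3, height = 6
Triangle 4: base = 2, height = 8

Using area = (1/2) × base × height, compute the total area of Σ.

(1/2)×5×2 + (1/2)×8×3 + (1/2)×3×6 + (1/2)×2×8 = 34.0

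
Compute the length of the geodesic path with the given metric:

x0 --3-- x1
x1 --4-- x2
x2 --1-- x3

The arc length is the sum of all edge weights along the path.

Arc length = 3 + 4 + 1 = 8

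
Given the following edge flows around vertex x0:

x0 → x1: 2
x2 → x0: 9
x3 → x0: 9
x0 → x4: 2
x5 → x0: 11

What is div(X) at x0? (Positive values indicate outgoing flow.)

Divergence = sum of outgoing flows = 2 + (-9) + (-9) + 2 + (-11) = -25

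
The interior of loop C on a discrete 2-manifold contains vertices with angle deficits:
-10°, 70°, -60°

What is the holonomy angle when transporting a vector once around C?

Holonomy = total enclosed curvature = (-10°) + 70° + (-60°) = 0°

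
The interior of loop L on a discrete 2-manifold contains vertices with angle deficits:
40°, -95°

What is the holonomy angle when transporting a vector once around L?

Holonomy = total enclosed curvature = 40° + (-95°) = -55°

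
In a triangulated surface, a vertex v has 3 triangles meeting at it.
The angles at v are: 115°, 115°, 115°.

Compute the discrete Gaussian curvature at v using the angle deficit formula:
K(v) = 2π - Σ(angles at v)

Sum of angles = 345°. K = 360° - 345° = 15°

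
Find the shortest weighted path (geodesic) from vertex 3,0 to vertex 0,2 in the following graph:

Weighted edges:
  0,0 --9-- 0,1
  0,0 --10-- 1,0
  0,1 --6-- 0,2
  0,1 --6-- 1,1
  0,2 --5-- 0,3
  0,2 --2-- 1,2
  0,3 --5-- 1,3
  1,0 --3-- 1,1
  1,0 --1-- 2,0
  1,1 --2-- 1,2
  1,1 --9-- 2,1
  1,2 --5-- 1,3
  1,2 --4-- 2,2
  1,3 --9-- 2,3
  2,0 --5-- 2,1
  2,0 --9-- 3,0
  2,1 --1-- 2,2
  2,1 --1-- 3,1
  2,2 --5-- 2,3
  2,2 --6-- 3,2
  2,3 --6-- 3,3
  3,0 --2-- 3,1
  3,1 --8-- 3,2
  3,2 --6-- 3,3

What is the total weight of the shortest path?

Shortest path: 3,0 → 3,1 → 2,1 → 2,2 → 1,2 → 0,2, total weight = 10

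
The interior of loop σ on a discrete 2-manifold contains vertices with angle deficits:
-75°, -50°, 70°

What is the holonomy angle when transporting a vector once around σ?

Holonomy = total enclosed curvature = (-75°) + (-50°) + 70° = -55°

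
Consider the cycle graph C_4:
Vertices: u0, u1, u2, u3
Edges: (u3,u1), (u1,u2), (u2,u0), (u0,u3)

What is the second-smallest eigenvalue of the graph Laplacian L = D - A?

The cycle graph C_n has Laplacian eigenvalues λ_k = 2 − 2cos(2πk/n), k = 0, 1, …, n−1. Here n = 4:
k=0: 2 − 2cos(0) = 0.0; k=1: 2 − 2cos(π/2) = 2.0; k=2: 2 − 2cos(π) = 4.0; k=3: 2 − 2cos(3π/2) = 2.0.
Laplacian eigenvalues: [0.0, 2.0, 2.0, 4.0]. Algebraic connectivity (smallest non-zero eigenvalue) = 2.0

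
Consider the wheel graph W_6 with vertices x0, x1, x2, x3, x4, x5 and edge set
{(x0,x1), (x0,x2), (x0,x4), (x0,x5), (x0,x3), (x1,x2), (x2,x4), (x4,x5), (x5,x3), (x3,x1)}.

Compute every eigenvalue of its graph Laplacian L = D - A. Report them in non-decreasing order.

The wheel W_6 is the join K_1 ∨ C_5 (a hub joined to every vertex of a cycle of length 5). For a join G ∨ H (G on p vertices, H on q vertices) the Laplacian spectrum is 0, p+q, the eigenvalues of L(G) other than one 0 each shifted by +q, and the eigenvalues of L(H) other than one 0 each shifted by +p. With G = K_1 (p = 1, nothing left after dropping its 0) and H = C_5 (q = 5, eigenvalues 2 − 2cos(2πk/5), k = 0, …, 4; drop k = 0), the spectrum of W_6 is 0, 6, and 1 + (2 − 2cos(2πk/5)) = 3 − 2cos(2πk/5) for k = 1, …, 4:
k=1: 3 − 2cos(2π/5) = 2.382; k=2: 3 − 2cos(4π/5) = 4.618; k=3: 3 − 2cos(6π/5) = 4.618; k=4: 3 − 2cos(8π/5) = 2.382.
Laplacian eigenvalues (increasing order): [0.0, 2.382, 2.382, 4.618, 4.618, 6.0]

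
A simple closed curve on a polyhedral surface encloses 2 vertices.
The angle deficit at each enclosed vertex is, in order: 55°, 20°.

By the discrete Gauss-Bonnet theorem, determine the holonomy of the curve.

Holonomy = total enclosed curvature = 55° + 20° = 75°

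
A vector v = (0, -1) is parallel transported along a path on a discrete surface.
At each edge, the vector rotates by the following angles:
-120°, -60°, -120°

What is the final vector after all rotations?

Total rotation: (-120°) + (-60°) + (-120°) = -300° ≡ 60° (mod 360°). Final vector: (0.8660, -0.5000)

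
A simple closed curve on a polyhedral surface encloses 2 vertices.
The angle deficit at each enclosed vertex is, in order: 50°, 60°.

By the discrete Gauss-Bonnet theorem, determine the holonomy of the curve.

Holonomy = total enclosed curvature = 50° + 60° = 110°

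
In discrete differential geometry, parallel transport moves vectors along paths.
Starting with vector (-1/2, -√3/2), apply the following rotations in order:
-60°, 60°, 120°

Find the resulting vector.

Total rotation: (-60°) + 60° + 120° = 120°. Final vector: (1, 0)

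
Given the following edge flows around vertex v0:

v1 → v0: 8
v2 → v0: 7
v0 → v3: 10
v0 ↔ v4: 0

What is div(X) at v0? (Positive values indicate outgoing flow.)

Divergence = sum of outgoing flows = (-8) + (-7) + 10 + 0 = -5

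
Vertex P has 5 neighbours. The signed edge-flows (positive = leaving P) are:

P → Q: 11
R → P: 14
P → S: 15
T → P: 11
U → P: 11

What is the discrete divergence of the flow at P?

Divergence = sum of outgoing flows = 11 + (-14) + 15 + (-11) + (-11) = -10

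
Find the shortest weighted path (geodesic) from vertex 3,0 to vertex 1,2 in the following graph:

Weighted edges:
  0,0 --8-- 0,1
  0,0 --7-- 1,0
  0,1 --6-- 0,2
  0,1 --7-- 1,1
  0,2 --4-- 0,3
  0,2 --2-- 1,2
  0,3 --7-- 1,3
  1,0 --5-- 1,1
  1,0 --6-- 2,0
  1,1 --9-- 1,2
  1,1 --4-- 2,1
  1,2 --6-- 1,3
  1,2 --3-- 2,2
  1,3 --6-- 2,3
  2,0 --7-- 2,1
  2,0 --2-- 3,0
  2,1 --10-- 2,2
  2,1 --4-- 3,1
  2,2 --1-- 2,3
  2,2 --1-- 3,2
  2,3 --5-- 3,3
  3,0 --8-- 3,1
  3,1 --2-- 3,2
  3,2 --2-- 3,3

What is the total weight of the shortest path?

Shortest path: 3,0 → 3,1 → 3,2 → 2,2 → 1,2, total weight = 14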